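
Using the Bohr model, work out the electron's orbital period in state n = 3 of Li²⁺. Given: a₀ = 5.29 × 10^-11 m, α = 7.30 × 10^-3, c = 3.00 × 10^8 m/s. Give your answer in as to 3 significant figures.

r = n²a₀/Z = 3²·5.29 × 10^-11/3 = 1.59 × 10^-10 m
v = Zαc/n = 3·0.00730·3.00 × 10^8/3 = 2.19 × 10^6 m/s
T = 2πr/v = 4.55 × 10^-16 s = 455 as

455 as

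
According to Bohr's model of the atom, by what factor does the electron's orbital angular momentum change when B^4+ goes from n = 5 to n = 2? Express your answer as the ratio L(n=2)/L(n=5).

L = nℏ depends only on n, so L ∝ n.
L(n=2)/L(n=5) = (2/5)^1 = 2/5

2/5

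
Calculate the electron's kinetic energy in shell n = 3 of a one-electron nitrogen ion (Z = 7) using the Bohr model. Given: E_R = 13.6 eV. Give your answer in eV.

For a Coulomb orbit the virial theorem gives K = −E_n.
E_n = −E_R·Z²/n², so K = E_R·Z²/n² = 13.6 × 7²/3² = 74.0 eV

74.0 eV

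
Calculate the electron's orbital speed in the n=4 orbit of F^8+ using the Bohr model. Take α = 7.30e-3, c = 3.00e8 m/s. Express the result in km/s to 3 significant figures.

4930 km/s

v_n = Zαc/n = 9 × 0.00730 × 3.00e8 / 4
    = 4930 km/s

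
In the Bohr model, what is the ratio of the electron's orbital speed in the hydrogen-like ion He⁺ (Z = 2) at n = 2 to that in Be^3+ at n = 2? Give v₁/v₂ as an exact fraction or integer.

v ∝ Z^1 · n^-1
v₁/v₂ = (2/4)^1 · (2/2)^-1 = 1/2

1/2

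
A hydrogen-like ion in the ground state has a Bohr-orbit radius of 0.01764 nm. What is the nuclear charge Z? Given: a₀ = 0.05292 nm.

3

r_n = n²a₀/Z ⇒ Z = n²a₀/r = 1² × 0.05292 / 0.01764 ≈ 3.00
Z = 3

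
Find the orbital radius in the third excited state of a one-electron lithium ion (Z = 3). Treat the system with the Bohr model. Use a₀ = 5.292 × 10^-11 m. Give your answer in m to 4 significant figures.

r_n = n²a₀/Z = 4² × 5.292 × 10^-11 / 3
    = 16 × 5.292 × 10^-11 / 3 = 2.822 × 10^-10 m

2.822 × 10^-10 m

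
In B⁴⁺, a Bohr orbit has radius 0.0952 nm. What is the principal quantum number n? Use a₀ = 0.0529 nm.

r_n = n²a₀/Z ⇒ n² = rZ/a₀ = 0.0952 × 5 / 0.0529 ≈ 9.00
n = 3

3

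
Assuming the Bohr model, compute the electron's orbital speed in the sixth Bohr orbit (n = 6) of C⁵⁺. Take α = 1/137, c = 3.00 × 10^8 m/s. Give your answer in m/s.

v_n = Zαc/n = 6 × 0.00730 × 3.00 × 10^8 / 6
    = 2.19 × 10^6 m/s

2.19 × 10^6 m/s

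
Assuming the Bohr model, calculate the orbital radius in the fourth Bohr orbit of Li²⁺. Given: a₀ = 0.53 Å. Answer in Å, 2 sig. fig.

2.8 Å

r_n = n²a₀/Z = 4² × 0.53 / 3
    = 16 × 0.53 / 3 = 2.8 Å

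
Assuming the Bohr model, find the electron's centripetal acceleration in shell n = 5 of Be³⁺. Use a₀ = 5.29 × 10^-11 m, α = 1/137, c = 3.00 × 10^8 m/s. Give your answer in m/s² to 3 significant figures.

r = n²a₀/Z = 3.31 × 10^-10 m, v = Zαc/n = 1.75 × 10^6 m/s
a = v²/r = (1.75 × 10^6)² / 3.31 × 10^-10 = 9.28 × 10^21 m/s²

9.28 × 10^21 m/s²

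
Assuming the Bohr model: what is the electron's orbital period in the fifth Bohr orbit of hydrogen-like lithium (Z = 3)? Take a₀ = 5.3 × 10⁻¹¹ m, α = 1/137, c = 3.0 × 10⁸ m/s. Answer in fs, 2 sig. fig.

2.1 fs

r = n²a₀/Z = 5²·5.3 × 10⁻¹¹/3 = 4.4 × 10⁻¹⁰ m
v = Zαc/n = 3·0.0073·3.0 × 10⁸/5 = 1.3 × 10⁶ m/s
T = 2πr/v = 2.1 × 10⁻¹⁵ s = 2.1 fs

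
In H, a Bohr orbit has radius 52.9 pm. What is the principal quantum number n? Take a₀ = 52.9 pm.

1

r_n = n²a₀/Z ⇒ n² = rZ/a₀ = 52.9 × 1 / 52.9 ≈ 1.00
n = 1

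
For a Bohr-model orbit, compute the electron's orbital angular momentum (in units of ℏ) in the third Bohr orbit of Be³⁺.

3

L_n = nℏ, so L/ℏ = n = 3.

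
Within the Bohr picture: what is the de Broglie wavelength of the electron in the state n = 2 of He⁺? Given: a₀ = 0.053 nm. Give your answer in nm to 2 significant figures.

0.33 nm

The Bohr quantisation condition is nλ = 2πr_n.
r_n = n²a₀/Z = 0.11 nm
λ = 2πr_n/n = 2π·0.11/2 = 0.33 nm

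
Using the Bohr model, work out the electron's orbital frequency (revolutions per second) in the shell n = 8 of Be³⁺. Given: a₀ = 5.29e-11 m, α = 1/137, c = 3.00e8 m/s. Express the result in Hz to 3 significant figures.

r = n²a₀/Z = 8.46e-10 m, v = Zαc/n = 1.09e6 m/s
f = v/(2πr) = 2.06e14 Hz

2.06e14 Hz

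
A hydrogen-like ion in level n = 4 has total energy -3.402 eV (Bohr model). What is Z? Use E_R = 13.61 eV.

2

E_n = −E_R Z²/n² ⇒ Z² = −E_n n²/E_R = 3.402 × 4² / 13.61 ≈ 4.00
Z = 2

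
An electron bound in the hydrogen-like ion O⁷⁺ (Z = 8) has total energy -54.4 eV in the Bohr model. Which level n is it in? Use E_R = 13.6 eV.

4

E_n = −E_R Z²/n² ⇒ n² = E_R Z²/(−E_n) = 13.6 × 8² / 54.4 ≈ 16.00
n = 4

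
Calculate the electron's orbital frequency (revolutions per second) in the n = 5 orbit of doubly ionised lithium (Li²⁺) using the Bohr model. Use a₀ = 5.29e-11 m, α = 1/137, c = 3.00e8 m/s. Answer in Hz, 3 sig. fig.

4.74e14 Hz

r = n²a₀/Z = 4.41e-10 m, v = Zαc/n = 1.31e6 m/s
f = v/(2πr) = 4.74e14 Hz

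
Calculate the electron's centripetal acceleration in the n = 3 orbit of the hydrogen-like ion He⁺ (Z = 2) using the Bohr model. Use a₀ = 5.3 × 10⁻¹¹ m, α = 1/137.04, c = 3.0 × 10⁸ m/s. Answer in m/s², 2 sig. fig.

8.9 × 10²¹ m/s²

r = n²a₀/Z = 2.4 × 10⁻¹⁰ m, v = Zαc/n = 1.5 × 10⁶ m/s
a = v²/r = (1.5 × 10⁶)² / 2.4 × 10⁻¹⁰ = 8.9 × 10²¹ m/s²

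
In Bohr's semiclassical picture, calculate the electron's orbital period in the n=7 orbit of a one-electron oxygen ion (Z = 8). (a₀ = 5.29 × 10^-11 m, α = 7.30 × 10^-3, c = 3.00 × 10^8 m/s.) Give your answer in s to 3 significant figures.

8.13 × 10^-16 s

r = n²a₀/Z = 7²·5.29 × 10^-11/8 = 3.24 × 10^-10 m
v = Zαc/n = 8·0.00730·3.00 × 10^8/7 = 2.50 × 10^6 m/s
T = 2πr/v = 8.13 × 10^-16 s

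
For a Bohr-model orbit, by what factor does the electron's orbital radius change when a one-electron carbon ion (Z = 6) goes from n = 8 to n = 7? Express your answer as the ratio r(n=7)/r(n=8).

49/64

r ∝ Z^-1 · n^2; with Z fixed, r ∝ n^2.
r(n=7)/r(n=8) = (7/8)^2 = 49/64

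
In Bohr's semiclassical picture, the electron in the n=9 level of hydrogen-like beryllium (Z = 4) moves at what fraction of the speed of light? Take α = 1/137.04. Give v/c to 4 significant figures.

0.003243

v_n = Zαc/n, so v/c = Zα/n = 4 × 0.007297 / 9 = 0.003243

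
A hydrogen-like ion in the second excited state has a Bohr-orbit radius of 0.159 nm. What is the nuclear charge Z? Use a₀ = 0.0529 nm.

r_n = n²a₀/Z ⇒ Z = n²a₀/r = 3² × 0.0529 / 0.159 ≈ 2.99
Z = 3

3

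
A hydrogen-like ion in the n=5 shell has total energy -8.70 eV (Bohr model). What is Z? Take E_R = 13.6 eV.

4

E_n = −E_R Z²/n² ⇒ Z² = −E_n n²/E_R = 8.70 × 5² / 13.6 ≈ 15.99
Z = 4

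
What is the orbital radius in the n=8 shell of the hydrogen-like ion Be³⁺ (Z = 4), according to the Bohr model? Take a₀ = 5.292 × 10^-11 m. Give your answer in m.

8.467 × 10^-10 m

r_n = n²a₀/Z = 8² × 5.292 × 10^-11 / 4
    = 64 × 5.292 × 10^-11 / 4 = 8.467 × 10^-10 m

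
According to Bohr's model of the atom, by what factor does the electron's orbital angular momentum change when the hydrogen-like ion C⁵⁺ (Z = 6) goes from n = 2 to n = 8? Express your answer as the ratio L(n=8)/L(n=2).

4

L = nℏ depends only on n, so L ∝ n.
L(n=8)/L(n=2) = (8/2)^1 = 4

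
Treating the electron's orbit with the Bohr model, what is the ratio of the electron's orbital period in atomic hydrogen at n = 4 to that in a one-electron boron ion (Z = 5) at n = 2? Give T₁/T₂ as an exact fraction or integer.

200

T ∝ Z^-2 · n^3
T₁/T₂ = (1/5)^-2 · (4/2)^3 = 200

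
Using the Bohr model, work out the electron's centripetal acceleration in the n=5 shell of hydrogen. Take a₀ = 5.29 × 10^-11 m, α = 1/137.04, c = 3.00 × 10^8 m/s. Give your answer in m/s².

r = n²a₀/Z = 1.32 × 10^-9 m, v = Zαc/n = 4.38 × 10^5 m/s
a = v²/r = (4.38 × 10^5)² / 1.32 × 10^-9 = 1.45 × 10^20 m/s²

1.45 × 10^20 m/s²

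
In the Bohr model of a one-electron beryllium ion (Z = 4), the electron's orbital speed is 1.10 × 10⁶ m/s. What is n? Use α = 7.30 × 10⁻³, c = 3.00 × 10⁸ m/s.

v_n = Zαc/n ⇒ n = Zαc/v = 4 × 0.00730 × 3.00 × 10⁸ / 1.10 × 10⁶ ≈ 7.96
n = 8

8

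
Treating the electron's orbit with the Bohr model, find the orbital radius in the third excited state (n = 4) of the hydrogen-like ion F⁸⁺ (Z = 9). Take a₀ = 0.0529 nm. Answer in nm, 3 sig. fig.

0.0940 nm

r_n = n²a₀/Z = 4² × 0.0529 / 9
    = 16 × 0.0529 / 9 = 0.0940 nm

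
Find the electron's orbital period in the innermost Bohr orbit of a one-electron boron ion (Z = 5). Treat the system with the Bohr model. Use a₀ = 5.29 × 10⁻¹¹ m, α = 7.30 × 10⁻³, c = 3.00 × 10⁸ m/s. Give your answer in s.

r = n²a₀/Z = 1²·5.29 × 10⁻¹¹/5 = 1.06 × 10⁻¹¹ m
v = Zαc/n = 5·0.00730·3.00 × 10⁸/1 = 1.09 × 10⁷ m/s
T = 2πr/v = 6.07 × 10⁻¹⁸ s

6.07 × 10⁻¹⁸ s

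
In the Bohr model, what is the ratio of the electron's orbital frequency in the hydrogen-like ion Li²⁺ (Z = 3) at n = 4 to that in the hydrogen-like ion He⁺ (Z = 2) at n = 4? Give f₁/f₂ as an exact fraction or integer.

f ∝ Z^2 · n^-3
f₁/f₂ = (3/2)^2 · (4/4)^-3 = 9/4

9/4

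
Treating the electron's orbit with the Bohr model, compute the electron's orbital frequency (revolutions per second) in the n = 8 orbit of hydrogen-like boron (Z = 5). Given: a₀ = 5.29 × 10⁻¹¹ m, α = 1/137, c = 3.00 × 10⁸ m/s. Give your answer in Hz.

r = n²a₀/Z = 6.77 × 10⁻¹⁰ m, v = Zαc/n = 1.37 × 10⁶ m/s
f = v/(2πr) = 3.22 × 10¹⁴ Hz

3.22 × 10¹⁴ Hz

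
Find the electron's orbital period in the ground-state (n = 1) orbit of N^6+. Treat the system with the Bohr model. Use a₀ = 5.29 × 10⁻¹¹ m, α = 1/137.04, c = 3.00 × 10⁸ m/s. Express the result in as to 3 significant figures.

3.10 as

r = n²a₀/Z = 1²·5.29 × 10⁻¹¹/7 = 7.56 × 10⁻¹² m
v = Zαc/n = 7·0.00730·3.00 × 10⁸/1 = 1.53 × 10⁷ m/s
T = 2πr/v = 3.10 × 10⁻¹⁸ s = 3.10 as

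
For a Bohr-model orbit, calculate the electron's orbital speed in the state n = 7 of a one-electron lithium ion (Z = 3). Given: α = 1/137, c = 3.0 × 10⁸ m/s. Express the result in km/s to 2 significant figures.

v_n = Zαc/n = 3 × 0.0073 × 3.0 × 10⁸ / 7
    = 940 km/s

940 km/s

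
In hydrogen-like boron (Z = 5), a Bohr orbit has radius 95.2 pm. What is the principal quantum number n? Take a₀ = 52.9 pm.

r_n = n²a₀/Z ⇒ n² = rZ/a₀ = 95.2 × 5 / 52.9 ≈ 9.00
n = 3

3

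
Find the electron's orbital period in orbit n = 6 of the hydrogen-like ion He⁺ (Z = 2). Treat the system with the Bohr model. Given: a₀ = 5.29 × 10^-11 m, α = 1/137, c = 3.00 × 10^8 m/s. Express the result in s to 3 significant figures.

8.20 × 10^-15 s

r = n²a₀/Z = 6²·5.29 × 10^-11/2 = 9.52 × 10^-10 m
v = Zαc/n = 2·0.00730·3.00 × 10^8/6 = 7.30 × 10^5 m/s
T = 2πr/v = 8.20 × 10^-15 s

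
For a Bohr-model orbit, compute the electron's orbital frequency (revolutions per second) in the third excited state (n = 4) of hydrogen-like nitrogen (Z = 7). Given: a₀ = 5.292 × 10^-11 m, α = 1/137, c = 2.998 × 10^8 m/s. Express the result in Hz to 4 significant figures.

5.039 × 10^15 Hz

r = n²a₀/Z = 1.210 × 10^-10 m, v = Zαc/n = 3.830 × 10^6 m/s
f = v/(2πr) = 5.039 × 10^15 Hz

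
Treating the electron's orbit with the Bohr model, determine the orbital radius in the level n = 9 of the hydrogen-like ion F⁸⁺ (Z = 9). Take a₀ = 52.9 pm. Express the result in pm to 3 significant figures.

476 pm

r_n = n²a₀/Z = 9² × 52.9 / 9
    = 81 × 52.9 / 9 = 476 pm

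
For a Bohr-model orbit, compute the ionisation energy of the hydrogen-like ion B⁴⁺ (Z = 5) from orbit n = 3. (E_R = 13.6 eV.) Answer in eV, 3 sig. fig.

37.8 eV

E_n = −E_R·Z²/n² = −13.6 × 5²/3² eV = -37.8 eV
Ionisation energy = −E_n = 37.8 eV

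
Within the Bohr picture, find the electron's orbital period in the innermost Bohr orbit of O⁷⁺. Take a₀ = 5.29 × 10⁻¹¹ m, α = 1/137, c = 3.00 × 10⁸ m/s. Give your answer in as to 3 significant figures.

r = n²a₀/Z = 1²·5.29 × 10⁻¹¹/8 = 6.61 × 10⁻¹² m
v = Zαc/n = 8·0.00730·3.00 × 10⁸/1 = 1.75 × 10⁷ m/s
T = 2πr/v = 2.37 × 10⁻¹⁸ s = 2.37 as

2.37 as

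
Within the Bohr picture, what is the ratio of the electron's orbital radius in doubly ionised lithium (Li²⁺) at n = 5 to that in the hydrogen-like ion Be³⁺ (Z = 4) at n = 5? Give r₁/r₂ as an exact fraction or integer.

4/3

r ∝ Z^-1 · n^2
r₁/r₂ = (3/4)^-1 · (5/5)^2 = 4/3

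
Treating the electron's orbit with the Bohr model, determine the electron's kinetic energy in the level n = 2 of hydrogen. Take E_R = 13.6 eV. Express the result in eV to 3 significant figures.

3.40 eV

For a Coulomb orbit the virial theorem gives K = −E_n.
E_n = −E_R·Z²/n², so K = E_R·Z²/n² = 13.6 × 1²/2² = 3.40 eV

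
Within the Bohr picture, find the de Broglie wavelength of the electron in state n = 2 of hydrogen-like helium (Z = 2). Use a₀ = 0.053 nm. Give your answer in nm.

0.33 nm

The Bohr quantisation condition is nλ = 2πr_n.
r_n = n²a₀/Z = 0.11 nm
λ = 2πr_n/n = 2π·0.11/2 = 0.33 nm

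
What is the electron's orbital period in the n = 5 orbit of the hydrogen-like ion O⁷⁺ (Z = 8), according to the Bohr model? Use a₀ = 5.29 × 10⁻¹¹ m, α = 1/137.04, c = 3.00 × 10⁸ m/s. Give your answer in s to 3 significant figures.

r = n²a₀/Z = 5²·5.29 × 10⁻¹¹/8 = 1.65 × 10⁻¹⁰ m
v = Zαc/n = 8·0.00730·3.00 × 10⁸/5 = 3.50 × 10⁶ m/s
T = 2πr/v = 2.97 × 10⁻¹⁶ s

2.97 × 10⁻¹⁶ s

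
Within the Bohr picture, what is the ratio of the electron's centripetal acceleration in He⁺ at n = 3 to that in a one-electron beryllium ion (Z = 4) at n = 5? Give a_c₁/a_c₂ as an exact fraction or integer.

a_c ∝ Z^3 · n^-4
a_c₁/a_c₂ = (2/4)^3 · (3/5)^-4 = 625/648

625/648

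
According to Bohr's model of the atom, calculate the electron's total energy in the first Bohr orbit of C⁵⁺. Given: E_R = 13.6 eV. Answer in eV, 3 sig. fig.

-490 eV

E_n = −E_R·Z²/n² = −13.6 × 6²/1² = -490 eV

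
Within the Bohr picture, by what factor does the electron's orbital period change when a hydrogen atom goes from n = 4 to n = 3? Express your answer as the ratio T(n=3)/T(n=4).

T ∝ Z^-2 · n^3; with Z fixed, T ∝ n^3.
T(n=3)/T(n=4) = (3/4)^3 = 27/64

27/64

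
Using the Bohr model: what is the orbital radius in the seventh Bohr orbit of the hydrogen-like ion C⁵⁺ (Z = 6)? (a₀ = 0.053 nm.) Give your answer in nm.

0.43 nm

r_n = n²a₀/Z = 7² × 0.053 / 6
    = 49 × 0.053 / 6 = 0.43 nm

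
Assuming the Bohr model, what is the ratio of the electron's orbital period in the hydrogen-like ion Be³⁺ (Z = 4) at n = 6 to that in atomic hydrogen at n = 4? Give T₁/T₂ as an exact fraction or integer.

27/128

T ∝ Z^-2 · n^3
T₁/T₂ = (4/1)^-2 · (6/4)^3 = 27/128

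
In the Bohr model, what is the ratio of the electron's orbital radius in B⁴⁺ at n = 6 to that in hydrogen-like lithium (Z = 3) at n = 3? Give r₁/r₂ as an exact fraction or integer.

r ∝ Z^-1 · n^2
r₁/r₂ = (5/3)^-1 · (6/3)^2 = 12/5

12/5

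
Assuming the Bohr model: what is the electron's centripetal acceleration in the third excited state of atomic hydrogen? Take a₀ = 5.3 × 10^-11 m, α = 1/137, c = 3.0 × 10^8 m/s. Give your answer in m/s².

3.5 × 10^20 m/s²

r = n²a₀/Z = 8.5 × 10^-10 m, v = Zαc/n = 5.5 × 10^5 m/s
a = v²/r = (5.5 × 10^5)² / 8.5 × 10^-10 = 3.5 × 10^20 m/s²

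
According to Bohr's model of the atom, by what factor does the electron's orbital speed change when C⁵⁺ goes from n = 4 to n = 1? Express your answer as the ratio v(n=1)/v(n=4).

v ∝ Z^1 · n^-1; with Z fixed, v ∝ n^-1.
v(n=1)/v(n=4) = (1/4)^-1 = 4

4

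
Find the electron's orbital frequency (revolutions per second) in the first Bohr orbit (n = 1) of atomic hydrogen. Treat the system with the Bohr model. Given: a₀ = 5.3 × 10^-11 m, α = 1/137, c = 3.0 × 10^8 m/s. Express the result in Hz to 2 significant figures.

r = n²a₀/Z = 5.3 × 10^-11 m, v = Zαc/n = 2.2 × 10^6 m/s
f = v/(2πr) = 6.6 × 10^15 Hz

6.6 × 10^15 Hz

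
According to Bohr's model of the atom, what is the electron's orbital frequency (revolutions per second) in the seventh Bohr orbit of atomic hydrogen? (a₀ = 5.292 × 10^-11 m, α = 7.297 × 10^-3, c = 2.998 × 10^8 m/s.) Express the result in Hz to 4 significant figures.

1.918 × 10^13 Hz

r = n²a₀/Z = 2.593 × 10^-9 m, v = Zαc/n = 3.125 × 10^5 m/s
f = v/(2πr) = 1.918 × 10^13 Hz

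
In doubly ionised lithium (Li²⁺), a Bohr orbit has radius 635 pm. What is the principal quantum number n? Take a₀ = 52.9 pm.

6

r_n = n²a₀/Z ⇒ n² = rZ/a₀ = 635 × 3 / 52.9 ≈ 36.01
n = 6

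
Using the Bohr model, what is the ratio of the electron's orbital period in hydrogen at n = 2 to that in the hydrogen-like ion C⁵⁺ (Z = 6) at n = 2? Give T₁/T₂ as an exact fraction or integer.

36

T ∝ Z^-2 · n^3
T₁/T₂ = (1/6)^-2 · (2/2)^3 = 36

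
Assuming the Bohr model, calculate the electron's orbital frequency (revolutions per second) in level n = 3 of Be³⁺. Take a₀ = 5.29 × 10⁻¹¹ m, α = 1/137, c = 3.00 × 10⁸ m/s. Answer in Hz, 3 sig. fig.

3.90 × 10¹⁵ Hz

r = n²a₀/Z = 1.19 × 10⁻¹⁰ m, v = Zαc/n = 2.92 × 10⁶ m/s
f = v/(2πr) = 3.90 × 10¹⁵ Hz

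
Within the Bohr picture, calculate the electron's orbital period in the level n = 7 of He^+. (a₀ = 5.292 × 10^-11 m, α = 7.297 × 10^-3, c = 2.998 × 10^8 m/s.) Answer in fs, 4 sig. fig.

r = n²a₀/Z = 7²·5.292 × 10^-11/2 = 1.297 × 10^-9 m
v = Zαc/n = 2·0.007297·2.998 × 10^8/7 = 6.250 × 10^5 m/s
T = 2πr/v = 1.303 × 10^-14 s = 13.03 fs

13.03 fs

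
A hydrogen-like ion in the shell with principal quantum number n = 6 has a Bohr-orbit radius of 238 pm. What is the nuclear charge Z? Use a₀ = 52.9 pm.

r_n = n²a₀/Z ⇒ Z = n²a₀/r = 6² × 52.9 / 238 ≈ 8.00
Z = 8

8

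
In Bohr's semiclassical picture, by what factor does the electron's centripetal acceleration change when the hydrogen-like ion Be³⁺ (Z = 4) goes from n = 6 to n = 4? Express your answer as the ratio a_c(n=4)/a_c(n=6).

a_c ∝ Z^3 · n^-4; with Z fixed, a_c ∝ n^-4.
a_c(n=4)/a_c(n=6) = (4/6)^-4 = 81/16

81/16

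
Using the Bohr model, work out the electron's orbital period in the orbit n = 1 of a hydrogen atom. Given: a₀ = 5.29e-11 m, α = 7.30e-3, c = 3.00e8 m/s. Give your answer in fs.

0.152 fs

r = n²a₀/Z = 1²·5.29e-11/1 = 5.29e-11 m
v = Zαc/n = 1·0.00730·3.00e8/1 = 2.19e6 m/s
T = 2πr/v = 1.52e-16 s = 0.152 fs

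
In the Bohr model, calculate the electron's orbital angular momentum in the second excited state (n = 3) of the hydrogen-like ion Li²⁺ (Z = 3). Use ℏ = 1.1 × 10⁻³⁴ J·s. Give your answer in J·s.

L_n = nℏ = 3 × 1.1 × 10⁻³⁴ = 3.3 × 10⁻³⁴ J·s

3.3 × 10⁻³⁴ J·s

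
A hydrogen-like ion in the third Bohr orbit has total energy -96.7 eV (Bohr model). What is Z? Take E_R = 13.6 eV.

8

E_n = −E_R Z²/n² ⇒ Z² = −E_n n²/E_R = 96.7 × 3² / 13.6 ≈ 63.99
Z = 8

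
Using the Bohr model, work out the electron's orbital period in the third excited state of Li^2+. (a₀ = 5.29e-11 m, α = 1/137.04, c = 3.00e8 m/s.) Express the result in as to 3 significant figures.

1080 as

r = n²a₀/Z = 4²·5.29e-11/3 = 2.82e-10 m
v = Zαc/n = 3·0.00730·3.00e8/4 = 1.64e6 m/s
T = 2πr/v = 1.08e-15 s = 1080 as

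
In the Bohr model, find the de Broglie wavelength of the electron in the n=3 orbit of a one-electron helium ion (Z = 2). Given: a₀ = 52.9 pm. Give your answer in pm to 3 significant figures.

499 pm

The Bohr quantisation condition is nλ = 2πr_n.
r_n = n²a₀/Z = 238 pm
λ = 2πr_n/n = 2π·238/3 = 499 pm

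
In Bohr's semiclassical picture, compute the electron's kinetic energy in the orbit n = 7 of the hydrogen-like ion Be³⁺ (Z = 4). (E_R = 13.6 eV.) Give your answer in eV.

For a Coulomb orbit the virial theorem gives K = −E_n.
E_n = −E_R·Z²/n², so K = E_R·Z²/n² = 13.6 × 4²/7² = 4.44 eV

4.44 eV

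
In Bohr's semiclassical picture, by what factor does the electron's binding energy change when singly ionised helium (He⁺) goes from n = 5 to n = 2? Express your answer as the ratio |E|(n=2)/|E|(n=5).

|E| ∝ Z^2 · n^-2; with Z fixed, |E| ∝ n^-2.
|E|(n=2)/|E|(n=5) = (2/5)^-2 = 25/4

25/4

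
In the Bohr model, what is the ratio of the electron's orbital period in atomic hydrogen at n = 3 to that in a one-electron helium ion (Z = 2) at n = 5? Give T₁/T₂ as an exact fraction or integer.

108/125

T ∝ Z^-2 · n^3
T₁/T₂ = (1/2)^-2 · (3/5)^3 = 108/125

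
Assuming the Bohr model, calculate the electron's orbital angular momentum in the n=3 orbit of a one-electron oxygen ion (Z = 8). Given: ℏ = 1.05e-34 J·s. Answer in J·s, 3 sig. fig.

L_n = nℏ = 3 × 1.05e-34 = 3.15e-34 J·s

3.15e-34 J·s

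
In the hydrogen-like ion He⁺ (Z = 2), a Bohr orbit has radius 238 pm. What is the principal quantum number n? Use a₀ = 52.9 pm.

r_n = n²a₀/Z ⇒ n² = rZ/a₀ = 238 × 2 / 52.9 ≈ 9.00
n = 3

3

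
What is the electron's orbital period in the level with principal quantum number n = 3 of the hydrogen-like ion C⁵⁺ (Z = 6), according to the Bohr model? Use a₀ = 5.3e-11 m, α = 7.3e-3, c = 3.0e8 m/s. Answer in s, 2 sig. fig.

1.1e-16 s

r = n²a₀/Z = 3²·5.3e-11/6 = 8.0e-11 m
v = Zαc/n = 6·0.0073·3.0e8/3 = 4.4e6 m/s
T = 2πr/v = 1.1e-16 s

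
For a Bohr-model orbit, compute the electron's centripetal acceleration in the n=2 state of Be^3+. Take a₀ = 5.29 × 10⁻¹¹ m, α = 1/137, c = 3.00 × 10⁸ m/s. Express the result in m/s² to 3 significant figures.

3.63 × 10²³ m/s²

r = n²a₀/Z = 5.29 × 10⁻¹¹ m, v = Zαc/n = 4.38 × 10⁶ m/s
a = v²/r = (4.38 × 10⁶)² / 5.29 × 10⁻¹¹ = 3.63 × 10²³ m/s²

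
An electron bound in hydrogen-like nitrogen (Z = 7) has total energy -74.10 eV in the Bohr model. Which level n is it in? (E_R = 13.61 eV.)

3

E_n = −E_R Z²/n² ⇒ n² = E_R Z²/(−E_n) = 13.61 × 7² / 74.10 ≈ 9.00
n = 3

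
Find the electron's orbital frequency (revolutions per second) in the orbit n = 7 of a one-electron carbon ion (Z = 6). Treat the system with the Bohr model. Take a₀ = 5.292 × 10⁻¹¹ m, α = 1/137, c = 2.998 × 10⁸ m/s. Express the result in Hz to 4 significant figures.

r = n²a₀/Z = 4.322 × 10⁻¹⁰ m, v = Zαc/n = 1.876 × 10⁶ m/s
f = v/(2πr) = 6.907 × 10¹⁴ Hz

6.907 × 10¹⁴ Hz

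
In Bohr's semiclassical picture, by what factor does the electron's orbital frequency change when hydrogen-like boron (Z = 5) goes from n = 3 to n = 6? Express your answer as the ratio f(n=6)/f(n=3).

f ∝ Z^2 · n^-3; with Z fixed, f ∝ n^-3.
f(n=6)/f(n=3) = (6/3)^-3 = 1/8

1/8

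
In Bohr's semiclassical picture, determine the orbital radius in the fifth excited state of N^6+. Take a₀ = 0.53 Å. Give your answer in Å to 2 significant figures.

r_n = n²a₀/Z = 6² × 0.53 / 7
    = 36 × 0.53 / 7 = 2.7 Å

2.7 Å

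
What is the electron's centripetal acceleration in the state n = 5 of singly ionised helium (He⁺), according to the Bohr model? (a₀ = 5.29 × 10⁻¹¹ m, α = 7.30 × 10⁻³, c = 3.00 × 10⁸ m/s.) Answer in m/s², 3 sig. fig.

1.16 × 10²¹ m/s²

r = n²a₀/Z = 6.61 × 10⁻¹⁰ m, v = Zαc/n = 8.76 × 10⁵ m/s
a = v²/r = (8.76 × 10⁵)² / 6.61 × 10⁻¹⁰ = 1.16 × 10²¹ m/s²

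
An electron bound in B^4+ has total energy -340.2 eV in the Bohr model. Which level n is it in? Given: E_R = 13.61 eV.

E_n = −E_R Z²/n² ⇒ n² = E_R Z²/(−E_n) = 13.61 × 5² / 340.2 ≈ 1.00
n = 1

1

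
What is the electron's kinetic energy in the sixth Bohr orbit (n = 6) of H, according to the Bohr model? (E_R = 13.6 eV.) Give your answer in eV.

0.378 eV

For a Coulomb orbit the virial theorem gives K = −E_n.
E_n = −E_R·Z²/n², so K = E_R·Z²/n² = 13.6 × 1²/6² = 0.378 eV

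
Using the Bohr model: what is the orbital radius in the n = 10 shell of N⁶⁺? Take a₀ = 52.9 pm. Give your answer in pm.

756 pm

r_n = n²a₀/Z = 10² × 52.9 / 7
    = 100 × 52.9 / 7 = 756 pm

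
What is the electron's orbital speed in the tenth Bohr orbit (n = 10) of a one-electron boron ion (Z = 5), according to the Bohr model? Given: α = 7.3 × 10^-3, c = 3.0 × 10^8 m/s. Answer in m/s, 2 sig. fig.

1.1 × 10^6 m/s

v_n = Zαc/n = 5 × 0.0073 × 3.0 × 10^8 / 10
    = 1.1 × 10^6 m/s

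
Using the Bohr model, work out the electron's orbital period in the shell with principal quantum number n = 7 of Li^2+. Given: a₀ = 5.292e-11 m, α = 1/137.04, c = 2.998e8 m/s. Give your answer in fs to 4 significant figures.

r = n²a₀/Z = 7²·5.292e-11/3 = 8.644e-10 m
v = Zαc/n = 3·0.007297·2.998e8/7 = 9.376e5 m/s
T = 2πr/v = 5.793e-15 s = 5.793 fs

5.793 fs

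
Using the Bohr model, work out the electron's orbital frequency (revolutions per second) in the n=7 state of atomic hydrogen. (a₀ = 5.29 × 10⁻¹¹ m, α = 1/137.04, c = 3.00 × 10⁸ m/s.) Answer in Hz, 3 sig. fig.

r = n²a₀/Z = 2.59 × 10⁻⁹ m, v = Zαc/n = 3.13 × 10⁵ m/s
f = v/(2πr) = 1.92 × 10¹³ Hz

1.92 × 10¹³ Hz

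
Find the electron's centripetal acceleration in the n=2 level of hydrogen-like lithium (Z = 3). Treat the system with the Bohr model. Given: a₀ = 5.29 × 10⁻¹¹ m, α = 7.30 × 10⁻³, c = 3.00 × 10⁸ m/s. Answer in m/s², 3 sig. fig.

r = n²a₀/Z = 7.05 × 10⁻¹¹ m, v = Zαc/n = 3.29 × 10⁶ m/s
a = v²/r = (3.29 × 10⁶)² / 7.05 × 10⁻¹¹ = 1.53 × 10²³ m/s²

1.53 × 10²³ m/s²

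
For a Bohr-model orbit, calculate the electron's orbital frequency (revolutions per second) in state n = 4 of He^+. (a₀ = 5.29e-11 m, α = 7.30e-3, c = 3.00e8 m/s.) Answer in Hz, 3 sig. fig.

r = n²a₀/Z = 4.23e-10 m, v = Zαc/n = 1.09e6 m/s
f = v/(2πr) = 4.12e14 Hz

4.12e14 Hz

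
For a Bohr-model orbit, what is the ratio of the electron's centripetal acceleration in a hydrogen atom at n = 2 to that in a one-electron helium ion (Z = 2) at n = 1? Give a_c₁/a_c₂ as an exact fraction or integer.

1/128

a_c ∝ Z^3 · n^-4
a_c₁/a_c₂ = (1/2)^3 · (2/1)^-4 = 1/128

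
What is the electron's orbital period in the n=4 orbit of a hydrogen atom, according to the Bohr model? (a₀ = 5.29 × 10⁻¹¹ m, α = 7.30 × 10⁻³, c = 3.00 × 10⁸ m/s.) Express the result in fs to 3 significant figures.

r = n²a₀/Z = 4²·5.29 × 10⁻¹¹/1 = 8.46 × 10⁻¹⁰ m
v = Zαc/n = 1·0.00730·3.00 × 10⁸/4 = 5.47 × 10⁵ m/s
T = 2πr/v = 9.71 × 10⁻¹⁵ s = 9.71 fs

9.71 fs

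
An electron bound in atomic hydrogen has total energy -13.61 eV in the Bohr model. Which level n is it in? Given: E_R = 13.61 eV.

1

E_n = −E_R Z²/n² ⇒ n² = E_R Z²/(−E_n) = 13.61 × 1² / 13.61 ≈ 1.00
n = 1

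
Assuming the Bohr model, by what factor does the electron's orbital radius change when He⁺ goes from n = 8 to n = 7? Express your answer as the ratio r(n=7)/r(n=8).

49/64

r ∝ Z^-1 · n^2; with Z fixed, r ∝ n^2.
r(n=7)/r(n=8) = (7/8)^2 = 49/64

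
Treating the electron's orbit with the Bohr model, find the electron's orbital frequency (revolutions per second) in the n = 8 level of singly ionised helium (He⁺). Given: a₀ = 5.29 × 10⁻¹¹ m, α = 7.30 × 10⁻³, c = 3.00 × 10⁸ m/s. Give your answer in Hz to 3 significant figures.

5.15 × 10¹³ Hz

r = n²a₀/Z = 1.69 × 10⁻⁹ m, v = Zαc/n = 5.47 × 10⁵ m/s
f = v/(2πr) = 5.15 × 10¹³ Hz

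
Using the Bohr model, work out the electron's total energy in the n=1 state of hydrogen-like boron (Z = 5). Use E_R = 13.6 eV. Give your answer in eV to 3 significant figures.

-340 eV

E_n = −E_R·Z²/n² = −13.6 × 5²/1² = -340 eV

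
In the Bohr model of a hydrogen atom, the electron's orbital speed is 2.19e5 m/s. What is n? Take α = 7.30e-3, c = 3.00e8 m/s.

v_n = Zαc/n ⇒ n = Zαc/v = 1 × 0.00730 × 3.00e8 / 2.19e5 ≈ 10.00
n = 10

10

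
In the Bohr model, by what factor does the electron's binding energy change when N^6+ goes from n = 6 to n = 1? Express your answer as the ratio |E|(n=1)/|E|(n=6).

|E| ∝ Z^2 · n^-2; with Z fixed, |E| ∝ n^-2.
|E|(n=1)/|E|(n=6) = (1/6)^-2 = 36

36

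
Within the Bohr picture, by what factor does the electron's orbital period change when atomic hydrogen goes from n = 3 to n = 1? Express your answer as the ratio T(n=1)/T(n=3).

T ∝ Z^-2 · n^3; with Z fixed, T ∝ n^3.
T(n=1)/T(n=3) = (1/3)^3 = 1/27

1/27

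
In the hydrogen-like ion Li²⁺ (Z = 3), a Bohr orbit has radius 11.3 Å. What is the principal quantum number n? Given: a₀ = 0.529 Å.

8

r_n = n²a₀/Z ⇒ n² = rZ/a₀ = 11.3 × 3 / 0.529 ≈ 64.08
n = 8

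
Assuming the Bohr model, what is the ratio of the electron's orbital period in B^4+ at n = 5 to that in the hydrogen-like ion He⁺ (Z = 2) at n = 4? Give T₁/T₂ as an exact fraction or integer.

T ∝ Z^-2 · n^3
T₁/T₂ = (5/2)^-2 · (5/4)^3 = 5/16

5/16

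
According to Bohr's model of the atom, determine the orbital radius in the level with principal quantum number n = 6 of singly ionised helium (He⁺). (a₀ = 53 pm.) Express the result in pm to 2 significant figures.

r_n = n²a₀/Z = 6² × 53 / 2
    = 36 × 53 / 2 = 950 pm

950 pm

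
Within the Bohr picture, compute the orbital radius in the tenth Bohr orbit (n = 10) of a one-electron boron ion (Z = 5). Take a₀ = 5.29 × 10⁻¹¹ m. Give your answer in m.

1.06 × 10⁻⁹ m

r_n = n²a₀/Z = 10² × 5.29 × 10⁻¹¹ / 5
    = 100 × 5.29 × 10⁻¹¹ / 5 = 1.06 × 10⁻⁹ m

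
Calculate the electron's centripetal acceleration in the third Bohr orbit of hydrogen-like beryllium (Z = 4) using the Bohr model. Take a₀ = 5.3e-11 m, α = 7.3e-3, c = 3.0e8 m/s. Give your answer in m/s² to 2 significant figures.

7.2e22 m/s²

r = n²a₀/Z = 1.2e-10 m, v = Zαc/n = 2.9e6 m/s
a = v²/r = (2.9e6)² / 1.2e-10 = 7.2e22 m/s²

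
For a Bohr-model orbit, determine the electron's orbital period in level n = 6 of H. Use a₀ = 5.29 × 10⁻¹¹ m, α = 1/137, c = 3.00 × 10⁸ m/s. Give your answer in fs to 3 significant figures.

32.8 fs

r = n²a₀/Z = 6²·5.29 × 10⁻¹¹/1 = 1.90 × 10⁻⁹ m
v = Zαc/n = 1·0.00730·3.00 × 10⁸/6 = 3.65 × 10⁵ m/s
T = 2πr/v = 3.28 × 10⁻¹⁴ s = 32.8 fs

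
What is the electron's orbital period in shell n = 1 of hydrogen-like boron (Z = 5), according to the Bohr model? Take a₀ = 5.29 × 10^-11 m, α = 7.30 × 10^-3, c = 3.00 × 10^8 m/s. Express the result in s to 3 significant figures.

6.07 × 10^-18 s

r = n²a₀/Z = 1²·5.29 × 10^-11/5 = 1.06 × 10^-11 m
v = Zαc/n = 5·0.00730·3.00 × 10^8/1 = 1.09 × 10^7 m/s
T = 2πr/v = 6.07 × 10^-18 s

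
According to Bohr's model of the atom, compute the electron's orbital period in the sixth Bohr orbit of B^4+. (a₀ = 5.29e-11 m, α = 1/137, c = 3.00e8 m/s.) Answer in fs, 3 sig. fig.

1.31 fs

r = n²a₀/Z = 6²·5.29e-11/5 = 3.81e-10 m
v = Zαc/n = 5·0.00730·3.00e8/6 = 1.82e6 m/s
T = 2πr/v = 1.31e-15 s = 1.31 fs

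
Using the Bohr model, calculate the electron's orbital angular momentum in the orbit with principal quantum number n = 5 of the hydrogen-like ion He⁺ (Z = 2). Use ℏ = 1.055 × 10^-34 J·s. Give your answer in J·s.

L_n = nℏ = 5 × 1.055 × 10^-34 = 5.275 × 10^-34 J·s

5.275 × 10^-34 J·s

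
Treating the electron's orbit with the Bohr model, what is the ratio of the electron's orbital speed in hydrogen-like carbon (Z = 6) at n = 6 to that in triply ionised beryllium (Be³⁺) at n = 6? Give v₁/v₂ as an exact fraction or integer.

3/2

v ∝ Z^1 · n^-1
v₁/v₂ = (6/4)^1 · (6/6)^-1 = 3/2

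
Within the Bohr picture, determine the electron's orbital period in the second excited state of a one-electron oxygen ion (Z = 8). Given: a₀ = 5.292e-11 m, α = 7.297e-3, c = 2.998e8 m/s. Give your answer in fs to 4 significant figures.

0.06412 fs

r = n²a₀/Z = 3²·5.292e-11/8 = 5.954e-11 m
v = Zαc/n = 8·0.007297·2.998e8/3 = 5.834e6 m/s
T = 2πr/v = 6.412e-17 s = 0.06412 fs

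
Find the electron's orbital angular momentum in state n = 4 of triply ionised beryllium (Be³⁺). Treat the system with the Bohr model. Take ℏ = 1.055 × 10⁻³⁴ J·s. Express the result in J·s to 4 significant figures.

4.220 × 10⁻³⁴ J·s

L_n = nℏ = 4 × 1.055 × 10⁻³⁴ = 4.220 × 10⁻³⁴ J·s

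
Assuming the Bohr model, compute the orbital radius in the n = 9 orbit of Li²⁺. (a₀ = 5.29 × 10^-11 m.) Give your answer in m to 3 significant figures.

r_n = n²a₀/Z = 9² × 5.29 × 10^-11 / 3
    = 81 × 5.29 × 10^-11 / 3 = 1.43 × 10^-9 m

1.43 × 10^-9 m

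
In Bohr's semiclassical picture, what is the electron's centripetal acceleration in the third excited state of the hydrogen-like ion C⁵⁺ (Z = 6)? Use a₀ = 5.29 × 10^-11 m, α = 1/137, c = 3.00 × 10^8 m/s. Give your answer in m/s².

r = n²a₀/Z = 1.41 × 10^-10 m, v = Zαc/n = 3.28 × 10^6 m/s
a = v²/r = (3.28 × 10^6)² / 1.41 × 10^-10 = 7.65 × 10^22 m/s²

7.65 × 10^22 m/s²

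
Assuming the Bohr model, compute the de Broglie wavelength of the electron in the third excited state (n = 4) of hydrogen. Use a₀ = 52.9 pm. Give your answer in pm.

The Bohr quantisation condition is nλ = 2πr_n.
r_n = n²a₀/Z = 846 pm
λ = 2πr_n/n = 2π·846/4 = 1330 pm

1330 pm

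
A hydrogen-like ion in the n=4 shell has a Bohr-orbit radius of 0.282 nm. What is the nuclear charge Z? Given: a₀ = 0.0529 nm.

3

r_n = n²a₀/Z ⇒ Z = n²a₀/r = 4² × 0.0529 / 0.282 ≈ 3.00
Z = 3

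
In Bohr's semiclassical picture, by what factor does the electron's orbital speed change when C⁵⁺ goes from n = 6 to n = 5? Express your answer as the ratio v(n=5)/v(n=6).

6/5

v ∝ Z^1 · n^-1; with Z fixed, v ∝ n^-1.
v(n=5)/v(n=6) = (5/6)^-1 = 6/5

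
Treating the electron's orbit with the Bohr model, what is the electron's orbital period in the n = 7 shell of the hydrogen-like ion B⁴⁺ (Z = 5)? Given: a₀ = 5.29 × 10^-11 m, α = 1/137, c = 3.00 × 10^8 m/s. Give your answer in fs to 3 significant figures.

2.08 fs

r = n²a₀/Z = 7²·5.29 × 10^-11/5 = 5.18 × 10^-10 m
v = Zαc/n = 5·0.00730·3.00 × 10^8/7 = 1.56 × 10^6 m/s
T = 2πr/v = 2.08 × 10^-15 s = 2.08 fs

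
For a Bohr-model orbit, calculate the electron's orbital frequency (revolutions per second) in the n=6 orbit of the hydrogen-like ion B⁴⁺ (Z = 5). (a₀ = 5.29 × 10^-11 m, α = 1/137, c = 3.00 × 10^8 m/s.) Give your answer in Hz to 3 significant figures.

7.63 × 10^14 Hz

r = n²a₀/Z = 3.81 × 10^-10 m, v = Zαc/n = 1.82 × 10^6 m/s
f = v/(2πr) = 7.63 × 10^14 Hz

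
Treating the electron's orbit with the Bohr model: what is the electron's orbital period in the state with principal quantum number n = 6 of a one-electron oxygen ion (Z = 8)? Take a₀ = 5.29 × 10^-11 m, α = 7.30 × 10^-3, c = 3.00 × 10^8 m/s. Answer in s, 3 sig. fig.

r = n²a₀/Z = 6²·5.29 × 10^-11/8 = 2.38 × 10^-10 m
v = Zαc/n = 8·0.00730·3.00 × 10^8/6 = 2.92 × 10^6 m/s
T = 2πr/v = 5.12 × 10^-16 s

5.12 × 10^-16 s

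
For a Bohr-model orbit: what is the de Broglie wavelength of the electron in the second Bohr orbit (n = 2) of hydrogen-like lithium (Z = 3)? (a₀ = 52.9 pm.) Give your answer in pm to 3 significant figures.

The Bohr quantisation condition is nλ = 2πr_n.
r_n = n²a₀/Z = 70.5 pm
λ = 2πr_n/n = 2π·70.5/2 = 222 pm

222 pm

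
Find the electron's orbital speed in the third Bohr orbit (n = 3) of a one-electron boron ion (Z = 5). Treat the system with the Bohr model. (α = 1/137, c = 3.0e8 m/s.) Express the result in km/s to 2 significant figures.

3600 km/s

v_n = Zαc/n = 5 × 0.0073 × 3.0e8 / 3
    = 3600 km/s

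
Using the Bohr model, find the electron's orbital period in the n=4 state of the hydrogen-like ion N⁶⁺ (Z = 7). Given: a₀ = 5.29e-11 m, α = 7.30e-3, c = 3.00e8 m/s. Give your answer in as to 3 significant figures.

198 as

r = n²a₀/Z = 4²·5.29e-11/7 = 1.21e-10 m
v = Zαc/n = 7·0.00730·3.00e8/4 = 3.83e6 m/s
T = 2πr/v = 1.98e-16 s = 198 as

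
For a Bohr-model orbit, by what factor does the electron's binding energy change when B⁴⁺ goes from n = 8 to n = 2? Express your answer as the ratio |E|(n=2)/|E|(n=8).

16

|E| ∝ Z^2 · n^-2; with Z fixed, |E| ∝ n^-2.
|E|(n=2)/|E|(n=8) = (2/8)^-2 = 16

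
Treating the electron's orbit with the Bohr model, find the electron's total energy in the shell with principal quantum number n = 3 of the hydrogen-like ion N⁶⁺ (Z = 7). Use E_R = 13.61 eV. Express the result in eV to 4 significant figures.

E_n = −E_R·Z²/n² = −13.61 × 7²/3² = -74.10 eV

-74.10 eV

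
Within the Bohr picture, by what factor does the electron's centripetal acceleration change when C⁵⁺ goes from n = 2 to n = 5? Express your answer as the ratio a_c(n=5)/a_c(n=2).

a_c ∝ Z^3 · n^-4; with Z fixed, a_c ∝ n^-4.
a_c(n=5)/a_c(n=2) = (5/2)^-4 = 16/625

16/625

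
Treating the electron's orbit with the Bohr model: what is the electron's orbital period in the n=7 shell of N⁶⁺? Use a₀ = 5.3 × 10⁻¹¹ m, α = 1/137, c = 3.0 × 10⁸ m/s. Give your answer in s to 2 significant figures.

r = n²a₀/Z = 7²·5.3 × 10⁻¹¹/7 = 3.7 × 10⁻¹⁰ m
v = Zαc/n = 7·0.0073·3.0 × 10⁸/7 = 2.2 × 10⁶ m/s
T = 2πr/v = 1.1 × 10⁻¹⁵ s

1.1 × 10⁻¹⁵ s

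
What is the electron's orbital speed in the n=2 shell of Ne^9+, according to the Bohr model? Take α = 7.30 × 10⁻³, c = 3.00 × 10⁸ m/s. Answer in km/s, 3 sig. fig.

1.09 × 10⁴ km/s

v_n = Zαc/n = 10 × 0.00730 × 3.00 × 10⁸ / 2
    = 1.09 × 10⁴ km/s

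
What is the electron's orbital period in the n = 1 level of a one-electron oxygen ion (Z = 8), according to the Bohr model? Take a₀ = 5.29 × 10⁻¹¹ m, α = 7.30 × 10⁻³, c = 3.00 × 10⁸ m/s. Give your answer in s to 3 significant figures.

2.37 × 10⁻¹⁸ s

r = n²a₀/Z = 1²·5.29 × 10⁻¹¹/8 = 6.61 × 10⁻¹² m
v = Zαc/n = 8·0.00730·3.00 × 10⁸/1 = 1.75 × 10⁷ m/s
T = 2πr/v = 2.37 × 10⁻¹⁸ s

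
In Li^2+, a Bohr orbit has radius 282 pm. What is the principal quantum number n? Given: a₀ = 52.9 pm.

4

r_n = n²a₀/Z ⇒ n² = rZ/a₀ = 282 × 3 / 52.9 ≈ 15.99
n = 4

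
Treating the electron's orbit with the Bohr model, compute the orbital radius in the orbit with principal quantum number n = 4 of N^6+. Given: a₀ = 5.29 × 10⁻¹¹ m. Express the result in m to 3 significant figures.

r_n = n²a₀/Z = 4² × 5.29 × 10⁻¹¹ / 7
    = 16 × 5.29 × 10⁻¹¹ / 7 = 1.21 × 10⁻¹⁰ m

1.21 × 10⁻¹⁰ m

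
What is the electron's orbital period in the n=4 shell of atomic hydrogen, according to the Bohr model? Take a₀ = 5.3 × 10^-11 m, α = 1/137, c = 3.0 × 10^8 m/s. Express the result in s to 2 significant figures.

9.7 × 10^-15 s

r = n²a₀/Z = 4²·5.3 × 10^-11/1 = 8.5 × 10^-10 m
v = Zαc/n = 1·0.0073·3.0 × 10^8/4 = 5.5 × 10^5 m/s
T = 2πr/v = 9.7 × 10^-15 s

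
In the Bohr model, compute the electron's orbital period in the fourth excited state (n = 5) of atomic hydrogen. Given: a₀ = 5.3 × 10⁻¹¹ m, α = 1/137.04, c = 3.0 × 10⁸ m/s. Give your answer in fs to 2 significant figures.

19 fs

r = n²a₀/Z = 5²·5.3 × 10⁻¹¹/1 = 1.3 × 10⁻⁹ m
v = Zαc/n = 1·0.0073·3.0 × 10⁸/5 = 4.4 × 10⁵ m/s
T = 2πr/v = 1.9 × 10⁻¹⁴ s = 19 fs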